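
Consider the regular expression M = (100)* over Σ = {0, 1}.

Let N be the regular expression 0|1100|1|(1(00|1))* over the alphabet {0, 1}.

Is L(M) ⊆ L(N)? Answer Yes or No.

Converting the expression M to a DFA (subset construction, then merging equivalent states) gives the minimal DFA with states {m0, m1, m2, m3}, start state m0, accepting states {m0} and transitions m0: 0→m1, 1→m2; m1: 0→m1, 1→m1; m2: 0→m3, 1→m1; m3: 0→m0, 1→m1.
Converting the expression N to a DFA (subset construction, then merging equivalent states) gives the minimal DFA with states {n0, n1, n2, n3, n4, n5, n6, n7, n8}, start state n0, accepting states {n0, n1, n2, n5, n6} and transitions n0: 0→n1, 1→n2; n1: 0→n3, 1→n3; n2: 0→n4, 1→n5; n3: 0→n3, 1→n3; n4: 0→n6, 1→n3; n5: 0→n7, 1→n8; n6: 0→n3, 1→n8; n7: 0→n1, 1→n3; n8: 0→n4, 1→n6.
Exploring the product automaton M × N from the start pair (m0, n0), following both machines on each input symbol, reaches 12 state pairs: (m0, n0), (m1, n1), (m2, n2), (m1, n3), (m3, n4), (m1, n5), (m0, n6), (m1, n7), (m1, n8), (m2, n8), (m1, n4), (m1, n6).
M accepts in {m0} and N accepts in {n0, n1, n2, n5, n6}. The reachable pairs whose M-component is accepting are (m0, n0), (m0, n6); in each of them the N-component is accepting too, so the product for L(M) \ L(N) (M-component accepting, N-component rejecting) has no reachable accepting pair and the difference is empty.
Hence every string in L(M) is also in L(N).

Yes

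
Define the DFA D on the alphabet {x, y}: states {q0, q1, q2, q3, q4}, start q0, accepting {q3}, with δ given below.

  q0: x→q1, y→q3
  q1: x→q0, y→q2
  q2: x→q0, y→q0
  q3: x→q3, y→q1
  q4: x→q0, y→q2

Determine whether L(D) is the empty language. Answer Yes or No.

No

The string y is accepted: the run q0 → q3 ends in the accepting state q3.
Since at least one string is accepted, L(D) is not empty.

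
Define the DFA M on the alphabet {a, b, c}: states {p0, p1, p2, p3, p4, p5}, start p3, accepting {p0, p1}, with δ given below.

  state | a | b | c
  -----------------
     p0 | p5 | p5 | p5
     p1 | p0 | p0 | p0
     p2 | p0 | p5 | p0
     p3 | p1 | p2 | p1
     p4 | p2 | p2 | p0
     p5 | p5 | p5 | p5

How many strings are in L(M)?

The useful subgraph on states {p0, p1, p2, p3} is acyclic, so L(M) is finite; the longest accepting path visits 3 useful states, giving maximum string length 2.
Counting accepting paths from p3 by length: 2 of length 1, 8 of length 2. Total 10.

10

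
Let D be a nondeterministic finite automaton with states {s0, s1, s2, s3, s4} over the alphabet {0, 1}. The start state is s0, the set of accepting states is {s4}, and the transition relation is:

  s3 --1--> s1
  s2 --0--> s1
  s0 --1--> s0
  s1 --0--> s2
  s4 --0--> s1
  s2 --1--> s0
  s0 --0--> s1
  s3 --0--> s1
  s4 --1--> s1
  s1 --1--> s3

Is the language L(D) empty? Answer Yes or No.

Yes

The states reachable from the start state are {s0, s1, s2, s3}.
None of the accepting states {s4} is reachable, so no string is accepted and L(D) = ∅.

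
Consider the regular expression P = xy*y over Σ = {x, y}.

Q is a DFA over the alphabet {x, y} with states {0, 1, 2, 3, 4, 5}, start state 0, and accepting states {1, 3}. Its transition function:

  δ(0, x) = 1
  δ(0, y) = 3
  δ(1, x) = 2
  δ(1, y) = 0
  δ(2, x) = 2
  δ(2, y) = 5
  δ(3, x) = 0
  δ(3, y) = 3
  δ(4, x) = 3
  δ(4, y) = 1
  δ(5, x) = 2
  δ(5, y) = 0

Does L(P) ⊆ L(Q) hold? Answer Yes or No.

No

The string xy is in L(P) but not in L(Q).
So L(P) ⊄ L(Q).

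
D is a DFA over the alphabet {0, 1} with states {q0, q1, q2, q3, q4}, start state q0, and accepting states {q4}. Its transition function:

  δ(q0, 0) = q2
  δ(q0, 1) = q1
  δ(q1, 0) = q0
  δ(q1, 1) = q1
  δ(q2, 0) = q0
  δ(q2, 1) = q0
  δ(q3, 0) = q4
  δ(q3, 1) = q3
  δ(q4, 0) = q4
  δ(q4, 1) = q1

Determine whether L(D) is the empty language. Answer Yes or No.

Yes

The states reachable from the start state are {q0, q1, q2}.
None of the accepting states {q4} is reachable, so no string is accepted and L(D) = ∅.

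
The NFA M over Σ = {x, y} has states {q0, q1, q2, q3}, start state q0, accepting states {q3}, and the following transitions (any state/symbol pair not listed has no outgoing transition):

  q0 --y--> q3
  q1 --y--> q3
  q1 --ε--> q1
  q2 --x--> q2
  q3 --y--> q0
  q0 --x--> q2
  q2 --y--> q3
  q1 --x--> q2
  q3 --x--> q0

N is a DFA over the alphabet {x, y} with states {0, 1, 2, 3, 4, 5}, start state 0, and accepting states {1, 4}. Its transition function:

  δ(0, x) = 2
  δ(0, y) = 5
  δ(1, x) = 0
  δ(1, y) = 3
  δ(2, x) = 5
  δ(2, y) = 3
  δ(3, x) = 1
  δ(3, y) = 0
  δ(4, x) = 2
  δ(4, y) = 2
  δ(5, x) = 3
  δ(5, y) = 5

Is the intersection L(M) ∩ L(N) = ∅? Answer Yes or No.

Yes

Exploring the product automaton M × N from the start pair (q0, 0), following both machines on each input symbol, reaches 13 state pairs: (q0, 0), (q2, 2), (q3, 5), (q2, 5), (q3, 3), (q0, 3), (q0, 5), (q2, 3), (q0, 1), (q2, 1), (q3, 0), (q2, 0), (q0, 2).
M accepts in {q3} and N accepts in {1, 4}; no reachable pair has both components accepting, so no string drives both machines to acceptance simultaneously and L(M) ∩ L(N) = ∅.
So no string is accepted by both, and the intersection is empty.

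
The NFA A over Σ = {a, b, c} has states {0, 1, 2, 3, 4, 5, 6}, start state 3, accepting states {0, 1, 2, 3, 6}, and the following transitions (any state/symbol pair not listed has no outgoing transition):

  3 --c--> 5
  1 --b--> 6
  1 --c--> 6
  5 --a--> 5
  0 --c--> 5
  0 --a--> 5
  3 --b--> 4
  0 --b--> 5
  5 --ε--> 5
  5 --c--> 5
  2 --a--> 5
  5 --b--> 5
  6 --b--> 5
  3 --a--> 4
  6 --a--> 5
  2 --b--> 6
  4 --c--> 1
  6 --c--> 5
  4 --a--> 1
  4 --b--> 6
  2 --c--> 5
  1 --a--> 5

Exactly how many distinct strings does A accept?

The useful subgraph on states {1, 3, 4, 6} is acyclic, so L(A) is finite; the longest accepting path visits 4 useful states, giving maximum string length 3.
Counting accepting paths from 3 by length: 1 of length 0, 6 of length 2, 8 of length 3. Total 15.

15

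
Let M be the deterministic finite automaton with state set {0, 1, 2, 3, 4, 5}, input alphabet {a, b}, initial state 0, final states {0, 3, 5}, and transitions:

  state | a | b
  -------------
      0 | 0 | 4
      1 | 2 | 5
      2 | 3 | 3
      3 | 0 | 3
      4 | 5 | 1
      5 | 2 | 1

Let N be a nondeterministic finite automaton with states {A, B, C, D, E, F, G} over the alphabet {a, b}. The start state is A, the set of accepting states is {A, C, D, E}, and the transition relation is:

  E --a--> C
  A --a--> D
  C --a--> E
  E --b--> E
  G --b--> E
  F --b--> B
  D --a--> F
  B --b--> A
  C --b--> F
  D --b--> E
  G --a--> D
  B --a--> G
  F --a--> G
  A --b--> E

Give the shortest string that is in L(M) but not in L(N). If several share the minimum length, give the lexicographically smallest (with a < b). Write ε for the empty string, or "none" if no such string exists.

The string aa is accepted by M but not by N.
No shorter string lies in the difference, and aa is the lexicographically first length-2 string in L(M) \ L(N).

aa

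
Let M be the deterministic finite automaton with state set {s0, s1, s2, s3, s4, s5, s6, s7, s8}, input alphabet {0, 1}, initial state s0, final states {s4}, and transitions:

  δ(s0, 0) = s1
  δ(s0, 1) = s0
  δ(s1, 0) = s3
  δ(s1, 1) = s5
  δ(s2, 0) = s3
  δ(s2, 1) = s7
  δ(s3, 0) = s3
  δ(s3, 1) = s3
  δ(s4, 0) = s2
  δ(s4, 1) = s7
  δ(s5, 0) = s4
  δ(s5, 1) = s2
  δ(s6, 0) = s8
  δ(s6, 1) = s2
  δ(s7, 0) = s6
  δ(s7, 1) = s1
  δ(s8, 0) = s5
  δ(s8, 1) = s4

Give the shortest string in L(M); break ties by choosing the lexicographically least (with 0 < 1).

010

A breadth-first search from s0 reaches an accepting state first via the path s0 → s1 → s5 → s4 on input 010.
No string of length < 3 is accepted (BFS exhausts all shorter strings without reaching an accepting state), and 010 is the lexicographically least accepting string of length 3.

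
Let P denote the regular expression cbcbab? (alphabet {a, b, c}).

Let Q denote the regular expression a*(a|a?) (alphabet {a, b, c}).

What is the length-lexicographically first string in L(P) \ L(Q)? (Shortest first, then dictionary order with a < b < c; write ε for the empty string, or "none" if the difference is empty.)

cbcba

The string cbcba is accepted by P but not by Q.
No shorter string lies in the difference, and cbcba is the lexicographically first length-5 string in L(P) \ L(Q).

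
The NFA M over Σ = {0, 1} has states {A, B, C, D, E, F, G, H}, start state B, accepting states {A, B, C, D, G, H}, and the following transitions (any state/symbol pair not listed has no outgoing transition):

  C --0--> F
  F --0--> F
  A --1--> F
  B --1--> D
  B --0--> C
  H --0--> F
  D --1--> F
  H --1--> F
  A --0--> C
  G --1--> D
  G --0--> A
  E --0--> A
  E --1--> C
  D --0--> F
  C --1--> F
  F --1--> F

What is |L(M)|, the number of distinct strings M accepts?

3

The useful subgraph on states {B, C, D} is acyclic, so L(M) is finite; the longest accepting path visits 2 useful states, giving maximum string length 1.
Counting accepting paths from B by length: 1 of length 0, 2 of length 1. Total 3.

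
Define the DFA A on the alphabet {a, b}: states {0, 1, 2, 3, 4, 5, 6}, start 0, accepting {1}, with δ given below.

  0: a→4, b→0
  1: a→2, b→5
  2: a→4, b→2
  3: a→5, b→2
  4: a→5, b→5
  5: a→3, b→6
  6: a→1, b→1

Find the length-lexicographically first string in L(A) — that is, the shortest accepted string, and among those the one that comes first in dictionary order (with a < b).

aaba

A breadth-first search from 0 reaches an accepting state first via the path 0 → 4 → 5 → 6 → 1 on input aaba.
No string of length < 4 is accepted (BFS exhausts all shorter strings without reaching an accepting state), and aaba is the lexicographically least accepting string of length 4.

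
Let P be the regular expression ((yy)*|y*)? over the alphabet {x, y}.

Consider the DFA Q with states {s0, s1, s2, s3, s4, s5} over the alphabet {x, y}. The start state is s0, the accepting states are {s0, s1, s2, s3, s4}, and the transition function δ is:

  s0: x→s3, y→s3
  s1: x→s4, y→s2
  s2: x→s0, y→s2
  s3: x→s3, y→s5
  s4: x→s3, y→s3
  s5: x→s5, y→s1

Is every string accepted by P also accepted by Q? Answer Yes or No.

The string yy is in L(P) but not in L(Q).
So L(P) ⊄ L(Q).

No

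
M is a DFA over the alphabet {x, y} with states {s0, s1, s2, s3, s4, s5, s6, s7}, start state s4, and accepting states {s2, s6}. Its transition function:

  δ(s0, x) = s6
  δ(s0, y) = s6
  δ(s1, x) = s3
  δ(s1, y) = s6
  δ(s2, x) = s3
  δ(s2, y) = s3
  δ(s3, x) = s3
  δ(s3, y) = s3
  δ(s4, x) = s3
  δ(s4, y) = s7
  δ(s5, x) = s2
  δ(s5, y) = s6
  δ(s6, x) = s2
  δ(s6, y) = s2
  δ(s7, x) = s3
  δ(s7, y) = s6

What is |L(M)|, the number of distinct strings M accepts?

3

The useful subgraph on states {s2, s4, s6, s7} is acyclic, so L(M) is finite; the longest accepting path visits 4 useful states, giving maximum string length 3.
Counting accepting paths from s4 by length: 1 of length 2, 2 of length 3. Total 3.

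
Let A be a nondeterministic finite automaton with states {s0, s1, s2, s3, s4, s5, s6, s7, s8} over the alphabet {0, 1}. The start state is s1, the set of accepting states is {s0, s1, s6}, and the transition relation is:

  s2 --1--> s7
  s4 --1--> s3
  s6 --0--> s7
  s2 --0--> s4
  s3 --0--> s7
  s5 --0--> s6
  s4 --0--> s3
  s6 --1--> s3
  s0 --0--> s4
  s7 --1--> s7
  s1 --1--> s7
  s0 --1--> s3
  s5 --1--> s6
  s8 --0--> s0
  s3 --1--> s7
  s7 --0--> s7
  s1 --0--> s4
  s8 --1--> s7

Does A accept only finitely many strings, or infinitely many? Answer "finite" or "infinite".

finite

The useful states (reachable from s1 and able to reach an accepting state) are {s1}.
Restricted to these states the transition graph has no cycle, so every accepting path has bounded length and L is finite.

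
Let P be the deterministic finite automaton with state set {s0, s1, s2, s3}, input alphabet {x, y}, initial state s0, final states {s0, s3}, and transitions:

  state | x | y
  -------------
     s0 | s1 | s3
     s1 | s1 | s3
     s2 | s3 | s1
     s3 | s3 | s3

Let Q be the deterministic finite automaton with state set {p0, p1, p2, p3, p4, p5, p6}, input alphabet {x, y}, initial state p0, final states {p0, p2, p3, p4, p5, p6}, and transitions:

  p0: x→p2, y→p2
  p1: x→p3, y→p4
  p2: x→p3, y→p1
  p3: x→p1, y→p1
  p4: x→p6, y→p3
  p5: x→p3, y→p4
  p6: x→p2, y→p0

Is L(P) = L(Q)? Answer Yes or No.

The string xy is accepted by P but rejected by Q.
So L(P) ≠ L(Q).

No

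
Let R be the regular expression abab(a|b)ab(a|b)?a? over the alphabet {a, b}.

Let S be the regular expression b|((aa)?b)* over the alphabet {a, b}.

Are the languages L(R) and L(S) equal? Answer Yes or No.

No

The string ababaab is accepted by R but rejected by S.
So L(R) ≠ L(S).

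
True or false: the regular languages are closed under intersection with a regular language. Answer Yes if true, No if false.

This is a special case of closure under intersection: the product of the two DFAs, accepting on F₁ × F₂, recognises the intersection.
So the regular languages are closed under intersection with a regular language.

Yes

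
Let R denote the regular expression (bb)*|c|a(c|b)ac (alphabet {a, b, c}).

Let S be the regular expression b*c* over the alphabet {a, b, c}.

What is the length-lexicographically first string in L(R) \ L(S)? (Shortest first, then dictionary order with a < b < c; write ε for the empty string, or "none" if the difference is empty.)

The string abac is accepted by R but not by S.
No shorter string lies in the difference, and abac is the lexicographically first length-4 string in L(R) \ L(S).

abac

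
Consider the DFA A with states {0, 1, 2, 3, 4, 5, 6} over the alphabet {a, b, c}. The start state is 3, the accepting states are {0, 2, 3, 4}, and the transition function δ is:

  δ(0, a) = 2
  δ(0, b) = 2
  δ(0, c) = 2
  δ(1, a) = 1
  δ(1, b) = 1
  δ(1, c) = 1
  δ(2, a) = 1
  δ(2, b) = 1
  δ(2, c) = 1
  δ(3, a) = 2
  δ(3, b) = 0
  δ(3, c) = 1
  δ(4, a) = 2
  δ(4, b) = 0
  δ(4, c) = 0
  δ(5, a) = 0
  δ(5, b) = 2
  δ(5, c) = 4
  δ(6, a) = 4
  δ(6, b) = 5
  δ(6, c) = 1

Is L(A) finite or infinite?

finite

The useful states (reachable from 3 and able to reach an accepting state) are {0, 2, 3}.
Restricted to these states the transition graph has no cycle, so every accepting path has bounded length and L is finite.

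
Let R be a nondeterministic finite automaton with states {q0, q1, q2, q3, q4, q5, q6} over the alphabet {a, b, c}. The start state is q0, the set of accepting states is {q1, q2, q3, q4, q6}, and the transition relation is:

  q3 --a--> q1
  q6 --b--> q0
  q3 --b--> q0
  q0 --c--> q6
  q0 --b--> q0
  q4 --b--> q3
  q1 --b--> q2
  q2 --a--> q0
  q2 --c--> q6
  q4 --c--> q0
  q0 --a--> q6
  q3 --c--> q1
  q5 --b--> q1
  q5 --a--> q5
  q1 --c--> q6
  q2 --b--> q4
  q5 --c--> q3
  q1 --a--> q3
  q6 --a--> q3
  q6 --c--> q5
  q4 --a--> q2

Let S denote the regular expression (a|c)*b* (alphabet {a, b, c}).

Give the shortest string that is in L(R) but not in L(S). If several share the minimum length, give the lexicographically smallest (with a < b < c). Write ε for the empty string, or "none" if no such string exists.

The string ba is accepted by R but not by S.
No shorter string lies in the difference, and ba is the lexicographically first length-2 string in L(R) \ L(S).

ba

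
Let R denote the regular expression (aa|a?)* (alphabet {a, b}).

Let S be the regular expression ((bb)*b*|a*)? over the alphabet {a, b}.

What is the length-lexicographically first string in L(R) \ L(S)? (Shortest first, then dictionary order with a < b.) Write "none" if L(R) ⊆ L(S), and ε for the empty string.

Converting the expression R to a DFA (subset construction, then merging equivalent states) gives the minimal DFA with states {r0, r1}, start state r0, accepting states {r0} and transitions r0: a→r0, b→r1; r1: a→r1, b→r1.
Converting the expression S to a DFA (subset construction, then merging equivalent states) gives the minimal DFA with states {s0, s1, s2, s3}, start state s0, accepting states {s0, s1, s2} and transitions s0: a→s1, b→s2; s1: a→s1, b→s3; s2: a→s3, b→s2; s3: a→s3, b→s3.
Exploring the product automaton R × S from the start pair (r0, s0), following both machines on each input symbol, reaches 4 state pairs: (r0, s0), (r0, s1), (r1, s2), (r1, s3).
R accepts in {r0} and S accepts in {s0, s1, s2}. The reachable pairs whose R-component is accepting are (r0, s0), (r0, s1); in each of them the S-component is accepting too, so the product for L(R) \ L(S) (R-component accepting, S-component rejecting) has no reachable accepting pair and the difference is empty.
So every string accepted by R is also accepted by S: L(R) \ L(S) = ∅ and there is no such string.

none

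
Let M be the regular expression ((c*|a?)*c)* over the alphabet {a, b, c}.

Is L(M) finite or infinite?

infinite

The expression contains a Kleene star applied to a subexpression that matches at least one nonempty string, so it matches strings of unbounded length.
Hence L(M) is infinite.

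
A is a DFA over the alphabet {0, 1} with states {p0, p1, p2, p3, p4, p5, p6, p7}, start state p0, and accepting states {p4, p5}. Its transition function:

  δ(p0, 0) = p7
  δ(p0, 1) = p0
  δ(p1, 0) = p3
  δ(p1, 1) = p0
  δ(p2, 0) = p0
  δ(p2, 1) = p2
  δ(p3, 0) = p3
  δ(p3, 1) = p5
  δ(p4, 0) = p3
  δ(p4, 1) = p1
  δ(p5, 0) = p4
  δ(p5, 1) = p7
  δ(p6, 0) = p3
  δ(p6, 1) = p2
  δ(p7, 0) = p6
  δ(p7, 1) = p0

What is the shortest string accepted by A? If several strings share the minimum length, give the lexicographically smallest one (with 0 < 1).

A breadth-first search from p0 reaches an accepting state first via the path p0 → p7 → p6 → p3 → p5 on input 0001.
No string of length < 4 is accepted (BFS exhausts all shorter strings without reaching an accepting state), and 0001 is the lexicographically least accepting string of length 4.

0001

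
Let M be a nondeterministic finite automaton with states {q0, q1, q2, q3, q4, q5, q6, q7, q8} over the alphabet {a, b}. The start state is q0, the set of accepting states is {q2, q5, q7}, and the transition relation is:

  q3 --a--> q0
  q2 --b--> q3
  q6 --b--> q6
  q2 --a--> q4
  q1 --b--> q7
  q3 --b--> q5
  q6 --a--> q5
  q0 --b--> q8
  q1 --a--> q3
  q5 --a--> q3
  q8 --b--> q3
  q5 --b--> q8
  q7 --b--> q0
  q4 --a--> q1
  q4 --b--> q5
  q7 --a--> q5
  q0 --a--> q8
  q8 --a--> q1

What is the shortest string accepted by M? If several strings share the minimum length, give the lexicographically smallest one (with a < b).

aab

A breadth-first search from q0 reaches an accepting state first via the path q0 → q8 → q1 → q7 on input aab.
No string of length < 3 is accepted (BFS exhausts all shorter strings without reaching an accepting state), and aab is the lexicographically least accepting string of length 3.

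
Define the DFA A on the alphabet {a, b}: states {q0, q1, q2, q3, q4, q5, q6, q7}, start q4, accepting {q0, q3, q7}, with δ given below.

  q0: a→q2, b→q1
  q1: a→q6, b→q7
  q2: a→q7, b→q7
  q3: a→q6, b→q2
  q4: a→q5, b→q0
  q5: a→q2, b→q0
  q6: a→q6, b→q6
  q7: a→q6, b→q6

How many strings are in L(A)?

10

The useful subgraph on states {q0, q1, q2, q4, q5, q7} is acyclic, so L(A) is finite; the longest accepting path visits 5 useful states, giving maximum string length 4.
Counting accepting paths from q4 by length: 1 of length 1, 1 of length 2, 5 of length 3, 3 of length 4. Total 10.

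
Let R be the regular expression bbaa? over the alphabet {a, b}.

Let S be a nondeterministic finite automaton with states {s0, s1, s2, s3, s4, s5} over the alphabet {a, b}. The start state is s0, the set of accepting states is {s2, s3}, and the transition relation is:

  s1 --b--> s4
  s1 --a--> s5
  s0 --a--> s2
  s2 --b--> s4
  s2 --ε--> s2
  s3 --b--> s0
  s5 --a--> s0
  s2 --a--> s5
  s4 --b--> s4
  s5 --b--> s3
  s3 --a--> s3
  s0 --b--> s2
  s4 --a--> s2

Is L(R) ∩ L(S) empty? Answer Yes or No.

The string bba is accepted by both R and S.
Hence L(R) ∩ L(S) ≠ ∅.

No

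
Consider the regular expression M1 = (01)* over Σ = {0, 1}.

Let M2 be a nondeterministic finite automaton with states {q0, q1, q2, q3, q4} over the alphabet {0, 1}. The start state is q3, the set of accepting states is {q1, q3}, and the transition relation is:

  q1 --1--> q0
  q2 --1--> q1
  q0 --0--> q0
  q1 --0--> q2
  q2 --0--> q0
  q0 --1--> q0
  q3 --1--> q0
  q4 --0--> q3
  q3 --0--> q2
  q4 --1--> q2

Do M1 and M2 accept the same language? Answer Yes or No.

Yes

Converting the expression M1 to a DFA (subset construction, then merging equivalent states) gives the minimal DFA with states {r0, r1, r2}, start state r0, accepting states {r0} and transitions r0: 0→r1, 1→r2; r1: 0→r2, 1→r0; r2: 0→r2, 1→r2.
Exploring the product automaton M1 × M2 from the start pair (r0, q3), following both machines on each input symbol, reaches 4 state pairs: (r0, q3), (r1, q2), (r2, q0), (r0, q1).
M1 accepts in {r0} and M2 accepts in {q1, q3}. In every reachable pair the two components are either both accepting — (r0, q3), (r0, q1) — or both non-accepting, so no string is accepted by exactly one of the machines: L(M1) \ L(M2) and L(M2) \ L(M1) are both empty.
Hence every string is accepted by M1 iff it is accepted by M2, and the two languages coincide.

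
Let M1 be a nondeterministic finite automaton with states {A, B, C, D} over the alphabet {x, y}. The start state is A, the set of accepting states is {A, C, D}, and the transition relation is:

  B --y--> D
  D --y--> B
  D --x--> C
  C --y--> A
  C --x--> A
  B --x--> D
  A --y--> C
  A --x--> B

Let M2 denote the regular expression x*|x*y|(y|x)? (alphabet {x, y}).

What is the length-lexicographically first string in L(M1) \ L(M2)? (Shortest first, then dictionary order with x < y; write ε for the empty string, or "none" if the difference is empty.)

yx

The string yx is accepted by M1 but not by M2.
No shorter string lies in the difference, and yx is the lexicographically first length-2 string in L(M1) \ L(M2).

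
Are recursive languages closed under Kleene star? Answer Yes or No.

Yes

For an input w of length n, decide by dynamic programming over positions 0..n whether w factors into blocks from L, calling the decider for L on each of the O(n²) substrings; every call halts, so this decides L*.
So the recursive languages are closed under Kleene star.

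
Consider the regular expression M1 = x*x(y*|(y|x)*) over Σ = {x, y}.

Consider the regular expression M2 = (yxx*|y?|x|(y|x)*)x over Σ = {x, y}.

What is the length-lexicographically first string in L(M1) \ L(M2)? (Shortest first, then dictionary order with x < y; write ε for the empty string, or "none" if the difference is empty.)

The string xy is accepted by M1 but not by M2.
No shorter string lies in the difference, and xy is the lexicographically first length-2 string in L(M1) \ L(M2).

xy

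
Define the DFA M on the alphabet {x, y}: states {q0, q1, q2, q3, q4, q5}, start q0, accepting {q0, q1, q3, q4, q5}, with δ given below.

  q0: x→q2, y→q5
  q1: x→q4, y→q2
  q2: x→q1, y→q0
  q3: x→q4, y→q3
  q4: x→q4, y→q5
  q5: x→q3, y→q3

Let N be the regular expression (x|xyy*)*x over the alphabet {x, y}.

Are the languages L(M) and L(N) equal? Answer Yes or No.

The empty string ε is accepted by M but rejected by N.
So L(M) ≠ L(N).

No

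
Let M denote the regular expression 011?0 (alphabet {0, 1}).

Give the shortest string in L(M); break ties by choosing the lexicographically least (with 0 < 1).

By inspection of the expression, no string of length less than 3 matches, and 010 is the lexicographically first match of length 3.

010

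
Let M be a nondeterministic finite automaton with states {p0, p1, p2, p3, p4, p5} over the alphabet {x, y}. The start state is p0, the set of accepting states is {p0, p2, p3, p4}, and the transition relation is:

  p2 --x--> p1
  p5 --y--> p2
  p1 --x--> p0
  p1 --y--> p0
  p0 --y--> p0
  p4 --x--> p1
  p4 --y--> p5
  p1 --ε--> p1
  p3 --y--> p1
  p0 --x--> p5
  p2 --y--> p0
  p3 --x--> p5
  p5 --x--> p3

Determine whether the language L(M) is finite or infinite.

State p0 is reachable from the start and can reach an accepting state, and it lies on the cycle p0 → p0.
Traversing that cycle any number of times yields accepted strings of unbounded length, so the language is infinite.

infinite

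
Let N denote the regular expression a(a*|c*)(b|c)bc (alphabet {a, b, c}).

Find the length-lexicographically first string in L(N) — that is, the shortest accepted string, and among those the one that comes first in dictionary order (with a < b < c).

abbc

By inspection of the expression, no string of length less than 4 matches, and abbc is the lexicographically first match of length 4.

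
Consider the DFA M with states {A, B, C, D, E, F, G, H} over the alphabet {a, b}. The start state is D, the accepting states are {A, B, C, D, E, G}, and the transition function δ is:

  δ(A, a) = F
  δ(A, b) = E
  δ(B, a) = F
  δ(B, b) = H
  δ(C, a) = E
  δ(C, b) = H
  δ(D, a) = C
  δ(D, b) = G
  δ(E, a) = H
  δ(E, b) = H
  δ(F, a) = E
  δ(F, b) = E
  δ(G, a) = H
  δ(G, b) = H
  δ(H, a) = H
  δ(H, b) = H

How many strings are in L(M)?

4

The useful subgraph on states {C, D, E, G} is acyclic, so L(M) is finite; the longest accepting path visits 3 useful states, giving maximum string length 2.
Counting accepting paths from D by length: 1 of length 0, 2 of length 1, 1 of length 2. Total 4.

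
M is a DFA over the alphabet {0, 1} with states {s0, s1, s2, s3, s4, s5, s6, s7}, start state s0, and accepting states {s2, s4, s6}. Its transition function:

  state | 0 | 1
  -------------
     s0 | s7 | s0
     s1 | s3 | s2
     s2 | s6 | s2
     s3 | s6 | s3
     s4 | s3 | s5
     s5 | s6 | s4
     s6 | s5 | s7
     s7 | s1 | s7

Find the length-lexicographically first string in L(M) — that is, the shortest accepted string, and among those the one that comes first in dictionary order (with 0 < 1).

001

A breadth-first search from s0 reaches an accepting state first via the path s0 → s7 → s1 → s2 on input 001.
No string of length < 3 is accepted (BFS exhausts all shorter strings without reaching an accepting state), and 001 is the lexicographically least accepting string of length 3.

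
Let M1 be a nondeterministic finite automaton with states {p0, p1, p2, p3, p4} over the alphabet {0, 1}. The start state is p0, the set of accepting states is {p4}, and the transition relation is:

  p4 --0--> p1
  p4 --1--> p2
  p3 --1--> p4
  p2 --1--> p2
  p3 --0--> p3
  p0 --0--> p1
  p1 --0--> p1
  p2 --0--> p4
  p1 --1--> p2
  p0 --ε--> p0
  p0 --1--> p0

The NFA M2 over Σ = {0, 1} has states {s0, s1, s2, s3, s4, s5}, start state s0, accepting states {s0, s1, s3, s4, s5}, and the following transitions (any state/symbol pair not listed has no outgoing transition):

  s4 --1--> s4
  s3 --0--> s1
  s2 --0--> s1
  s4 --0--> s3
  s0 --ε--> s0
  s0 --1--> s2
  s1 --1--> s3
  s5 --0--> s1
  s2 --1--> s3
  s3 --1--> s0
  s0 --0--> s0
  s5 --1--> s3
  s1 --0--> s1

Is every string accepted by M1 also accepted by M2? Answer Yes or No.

Exploring the product automaton M1 × M2 from the start pair (p0, s0), following both machines on each input symbol, reaches 10 state pairs: (p0, s0), (p1, s0), (p0, s2), (p2, s2), (p1, s1), (p0, s3), (p4, s1), (p2, s3), (p2, s0), (p4, s0).
M1 accepts in {p4} and M2 accepts in {s0, s1, s3, s4, s5}. The reachable pairs whose M1-component is accepting are (p4, s1), (p4, s0); in each of them the M2-component is accepting too, so the product for L(M1) \ L(M2) (M1-component accepting, M2-component rejecting) has no reachable accepting pair and the difference is empty.
Hence every string in L(M1) is also in L(M2).

Yes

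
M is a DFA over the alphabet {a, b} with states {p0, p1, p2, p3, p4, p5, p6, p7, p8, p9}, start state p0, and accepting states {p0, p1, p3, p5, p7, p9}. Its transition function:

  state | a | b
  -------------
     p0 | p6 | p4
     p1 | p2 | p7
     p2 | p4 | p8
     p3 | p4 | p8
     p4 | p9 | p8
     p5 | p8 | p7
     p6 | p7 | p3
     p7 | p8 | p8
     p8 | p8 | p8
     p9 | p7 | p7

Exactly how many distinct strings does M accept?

The useful subgraph on states {p0, p3, p4, p6, p7, p9} is acyclic, so L(M) is finite; the longest accepting path visits 6 useful states, giving maximum string length 5.
Counting accepting paths from p0 by length: 1 of length 0, 3 of length 2, 2 of length 3, 1 of length 4, 2 of length 5. Total 9.

9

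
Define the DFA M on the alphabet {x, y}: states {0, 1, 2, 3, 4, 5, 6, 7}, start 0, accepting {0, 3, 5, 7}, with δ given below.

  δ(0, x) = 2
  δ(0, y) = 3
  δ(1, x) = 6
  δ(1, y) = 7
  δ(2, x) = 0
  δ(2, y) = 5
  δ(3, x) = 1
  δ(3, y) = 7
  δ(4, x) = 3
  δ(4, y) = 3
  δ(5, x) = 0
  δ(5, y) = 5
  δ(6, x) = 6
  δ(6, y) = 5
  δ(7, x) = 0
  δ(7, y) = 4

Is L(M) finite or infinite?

infinite

State 0 is reachable from the start and can reach an accepting state, and it lies on the cycle 0 → 2 → 0.
Traversing that cycle any number of times yields accepted strings of unbounded length, so the language is infinite.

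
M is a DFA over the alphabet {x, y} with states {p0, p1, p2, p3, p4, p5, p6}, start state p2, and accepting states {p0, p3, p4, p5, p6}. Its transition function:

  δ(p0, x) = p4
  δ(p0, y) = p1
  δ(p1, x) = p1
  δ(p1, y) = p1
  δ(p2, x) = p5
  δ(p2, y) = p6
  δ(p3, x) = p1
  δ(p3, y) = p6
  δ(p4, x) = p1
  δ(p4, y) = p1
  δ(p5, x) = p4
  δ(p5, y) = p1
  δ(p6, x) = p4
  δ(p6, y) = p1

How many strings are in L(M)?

4

The useful subgraph on states {p2, p4, p5, p6} is acyclic, so L(M) is finite; the longest accepting path visits 3 useful states, giving maximum string length 2.
Counting accepting paths from p2 by length: 2 of length 1, 2 of length 2. Total 4.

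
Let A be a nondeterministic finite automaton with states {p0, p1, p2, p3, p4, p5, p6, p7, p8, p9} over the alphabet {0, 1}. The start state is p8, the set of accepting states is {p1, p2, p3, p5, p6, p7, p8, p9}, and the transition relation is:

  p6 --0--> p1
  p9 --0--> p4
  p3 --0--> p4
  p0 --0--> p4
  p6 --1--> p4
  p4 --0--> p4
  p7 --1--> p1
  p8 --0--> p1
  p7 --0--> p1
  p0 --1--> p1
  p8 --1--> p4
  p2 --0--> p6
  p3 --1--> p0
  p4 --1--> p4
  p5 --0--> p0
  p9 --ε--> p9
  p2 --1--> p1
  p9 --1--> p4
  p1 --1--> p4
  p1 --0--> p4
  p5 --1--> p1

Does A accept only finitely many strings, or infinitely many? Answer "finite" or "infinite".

finite

The useful states (reachable from p8 and able to reach an accepting state) are {p1, p8}.
Restricted to these states the transition graph has no cycle, so every accepting path has bounded length and L is finite.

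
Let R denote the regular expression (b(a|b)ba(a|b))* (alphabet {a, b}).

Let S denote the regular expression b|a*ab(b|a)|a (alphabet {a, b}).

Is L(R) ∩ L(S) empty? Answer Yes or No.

Converting the expression R to a DFA (subset construction, then merging equivalent states) gives the minimal DFA with states {r0, r1, r2, r3, r4, r5}, start state r0, accepting states {r0} and transitions r0: a→r1, b→r2; r1: a→r1, b→r1; r2: a→r3, b→r3; r3: a→r1, b→r4; r4: a→r5, b→r1; r5: a→r0, b→r0.
Converting the expression S to a DFA (subset construction, then merging equivalent states) gives the minimal DFA with states {s0, s1, s2, s3, s4, s5}, start state s0, accepting states {s1, s2} and transitions s0: a→s1, b→s2; s1: a→s3, b→s4; s2: a→s5, b→s5; s3: a→s3, b→s4; s4: a→s2, b→s2; s5: a→s5, b→s5.
Exploring the product automaton R × S from the start pair (r0, s0), following both machines on each input symbol, reaches 12 state pairs: (r0, s0), (r1, s1), (r2, s2), (r1, s3), (r1, s4), (r3, s5), (r1, s2), (r1, s5), (r4, s5), (r5, s5), (r0, s5), (r2, s5).
R accepts in {r0} and S accepts in {s1, s2}; no reachable pair has both components accepting, so no string drives both machines to acceptance simultaneously and L(R) ∩ L(S) = ∅.
So no string is accepted by both, and the intersection is empty.

Yes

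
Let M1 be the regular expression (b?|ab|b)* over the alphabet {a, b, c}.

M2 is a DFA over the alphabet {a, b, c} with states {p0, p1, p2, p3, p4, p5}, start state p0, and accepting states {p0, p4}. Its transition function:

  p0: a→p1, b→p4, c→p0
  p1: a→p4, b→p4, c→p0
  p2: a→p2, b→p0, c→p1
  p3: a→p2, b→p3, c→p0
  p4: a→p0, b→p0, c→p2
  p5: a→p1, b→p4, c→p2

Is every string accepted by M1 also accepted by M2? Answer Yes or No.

Converting the expression M1 to a DFA (subset construction, then merging equivalent states) gives the minimal DFA with states {r0, r1, r2}, start state r0, accepting states {r0} and transitions r0: a→r1, b→r0, c→r2; r1: a→r2, b→r0, c→r2; r2: a→r2, b→r2, c→r2.
Exploring the product automaton M1 × M2 from the start pair (r0, p0), following both machines on each input symbol, reaches 8 state pairs: (r0, p0), (r1, p1), (r0, p4), (r2, p0), (r2, p4), (r1, p0), (r2, p2), (r2, p1).
M1 accepts in {r0} and M2 accepts in {p0, p4}. The reachable pairs whose M1-component is accepting are (r0, p0), (r0, p4); in each of them the M2-component is accepting too, so the product for L(M1) \ L(M2) (M1-component accepting, M2-component rejecting) has no reachable accepting pair and the difference is empty.
Hence every string in L(M1) is also in L(M2).

Yes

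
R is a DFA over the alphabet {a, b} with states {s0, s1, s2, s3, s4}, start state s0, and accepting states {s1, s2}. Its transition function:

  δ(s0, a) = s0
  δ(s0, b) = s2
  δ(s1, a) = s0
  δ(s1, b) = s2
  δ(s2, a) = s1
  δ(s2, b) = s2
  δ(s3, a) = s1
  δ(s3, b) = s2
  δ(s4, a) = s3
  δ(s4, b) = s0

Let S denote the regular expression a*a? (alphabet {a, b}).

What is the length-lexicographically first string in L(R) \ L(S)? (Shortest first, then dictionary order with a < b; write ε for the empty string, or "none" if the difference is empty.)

The string b is accepted by R but not by S.
No shorter string lies in the difference, and b is the lexicographically first length-1 string in L(R) \ L(S).

b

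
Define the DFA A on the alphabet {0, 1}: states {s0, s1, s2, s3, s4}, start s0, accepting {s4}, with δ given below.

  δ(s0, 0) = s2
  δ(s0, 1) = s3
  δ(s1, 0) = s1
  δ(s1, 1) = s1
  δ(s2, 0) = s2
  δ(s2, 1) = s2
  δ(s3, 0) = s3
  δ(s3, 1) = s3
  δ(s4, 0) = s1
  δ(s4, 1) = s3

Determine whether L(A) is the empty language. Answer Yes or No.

The states reachable from the start state are {s0, s2, s3}.
None of the accepting states {s4} is reachable, so no string is accepted and L(A) = ∅.

Yes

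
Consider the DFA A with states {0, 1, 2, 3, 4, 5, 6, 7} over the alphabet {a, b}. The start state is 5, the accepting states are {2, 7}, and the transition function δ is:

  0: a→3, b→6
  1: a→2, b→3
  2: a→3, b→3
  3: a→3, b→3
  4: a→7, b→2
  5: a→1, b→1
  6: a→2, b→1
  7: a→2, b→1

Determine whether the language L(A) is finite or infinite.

The useful states (reachable from 5 and able to reach an accepting state) are {1, 2, 5}.
Restricted to these states the transition graph has no cycle, so every accepting path has bounded length and L is finite.

finite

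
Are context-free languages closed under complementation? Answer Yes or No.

CFLs are closed under union, so if they were also closed under complement they would be closed under intersection by De Morgan (L₁ ∩ L₂ is the complement of the union of the complements). But {aⁿbⁿcᵐ} ∩ {aᵐbⁿcⁿ} = {aⁿbⁿcⁿ} is not context-free although both operands are.

No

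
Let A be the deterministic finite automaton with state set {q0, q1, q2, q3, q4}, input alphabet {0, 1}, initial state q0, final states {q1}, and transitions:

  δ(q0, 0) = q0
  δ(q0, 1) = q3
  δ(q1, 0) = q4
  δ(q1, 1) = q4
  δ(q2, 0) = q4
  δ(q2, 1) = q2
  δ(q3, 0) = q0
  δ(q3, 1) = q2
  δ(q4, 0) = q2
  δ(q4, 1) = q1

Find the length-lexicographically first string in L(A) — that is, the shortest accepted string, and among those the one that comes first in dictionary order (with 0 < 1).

A breadth-first search from q0 reaches an accepting state first via the path q0 → q3 → q2 → q4 → q1 on input 1101.
No string of length < 4 is accepted (BFS exhausts all shorter strings without reaching an accepting state), and 1101 is the lexicographically least accepting string of length 4.

1101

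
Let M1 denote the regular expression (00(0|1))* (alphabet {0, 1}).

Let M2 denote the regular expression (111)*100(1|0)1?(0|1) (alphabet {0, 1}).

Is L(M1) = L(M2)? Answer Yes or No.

No

The empty string ε is accepted by M1 but rejected by M2.
So L(M1) ≠ L(M2).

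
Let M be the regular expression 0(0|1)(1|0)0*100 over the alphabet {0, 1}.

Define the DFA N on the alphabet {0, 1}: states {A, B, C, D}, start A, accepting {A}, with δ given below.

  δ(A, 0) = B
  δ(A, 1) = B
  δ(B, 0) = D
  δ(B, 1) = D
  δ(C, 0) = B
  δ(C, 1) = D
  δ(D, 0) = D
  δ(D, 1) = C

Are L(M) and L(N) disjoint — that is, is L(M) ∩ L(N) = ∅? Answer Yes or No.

Yes

Converting the expression M to a DFA (subset construction, then merging equivalent states) gives the minimal DFA with states {m0, m1, m2, m3, m4, m5, m6, m7}, start state m0, accepting states {m7} and transitions m0: 0→m1, 1→m2; m1: 0→m3, 1→m3; m2: 0→m2, 1→m2; m3: 0→m4, 1→m4; m4: 0→m4, 1→m5; m5: 0→m6, 1→m2; m6: 0→m7, 1→m2; m7: 0→m2, 1→m2.
Exploring the product automaton M × N from the start pair (m0, A), following both machines on each input symbol, reaches 14 state pairs: (m0, A), (m1, B), (m2, B), (m3, D), (m2, D), (m4, D), (m4, C), (m2, C), (m5, C), (m4, B), (m5, D), (m6, B), (m6, D), (m7, D).
M accepts in {m7} and N accepts in {A}; no reachable pair has both components accepting, so no string drives both machines to acceptance simultaneously and L(M) ∩ L(N) = ∅.
So no string is accepted by both, and the intersection is empty.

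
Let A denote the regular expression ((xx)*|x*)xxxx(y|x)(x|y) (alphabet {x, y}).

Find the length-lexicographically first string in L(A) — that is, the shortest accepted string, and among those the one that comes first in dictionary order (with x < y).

By inspection of the expression, no string of length less than 6 matches, and xxxxxx is the lexicographically first match of length 6.

xxxxxx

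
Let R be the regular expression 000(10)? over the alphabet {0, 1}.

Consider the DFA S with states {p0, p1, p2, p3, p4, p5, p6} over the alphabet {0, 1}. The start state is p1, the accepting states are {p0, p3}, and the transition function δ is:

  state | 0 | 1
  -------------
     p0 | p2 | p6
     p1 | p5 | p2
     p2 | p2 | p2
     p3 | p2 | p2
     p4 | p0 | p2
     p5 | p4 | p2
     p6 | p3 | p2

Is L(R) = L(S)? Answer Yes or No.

Converting the expression R to a DFA (subset construction, then merging equivalent states) gives the minimal DFA with states {r0, r1, r2, r3, r4, r5, r6}, start state r0, accepting states {r4, r6} and transitions r0: 0→r1, 1→r2; r1: 0→r3, 1→r2; r2: 0→r2, 1→r2; r3: 0→r4, 1→r2; r4: 0→r2, 1→r5; r5: 0→r6, 1→r2; r6: 0→r2, 1→r2.
Exploring the product automaton R × S from the start pair (r0, p1), following both machines on each input symbol, reaches 7 state pairs: (r0, p1), (r1, p5), (r2, p2), (r3, p4), (r4, p0), (r5, p6), (r6, p3).
R accepts in {r4, r6} and S accepts in {p0, p3}. In every reachable pair the two components are either both accepting — (r4, p0), (r6, p3) — or both non-accepting, so no string is accepted by exactly one of the machines: L(R) \ L(S) and L(S) \ L(R) are both empty.
Hence every string is accepted by R iff it is accepted by S, and the two languages coincide.

Yes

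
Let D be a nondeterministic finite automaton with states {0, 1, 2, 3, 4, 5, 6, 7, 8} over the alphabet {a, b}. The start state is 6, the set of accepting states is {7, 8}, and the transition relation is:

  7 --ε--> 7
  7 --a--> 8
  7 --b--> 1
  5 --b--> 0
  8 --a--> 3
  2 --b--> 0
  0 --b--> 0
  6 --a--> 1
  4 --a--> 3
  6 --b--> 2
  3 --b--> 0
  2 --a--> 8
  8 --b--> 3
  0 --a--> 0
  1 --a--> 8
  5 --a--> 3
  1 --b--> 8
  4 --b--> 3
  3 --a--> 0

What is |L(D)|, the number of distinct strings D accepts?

The useful subgraph on states {1, 2, 6, 8} is acyclic, so L(D) is finite; the longest accepting path visits 3 useful states, giving maximum string length 2.
Counting accepting paths from 6 by length: 3 of length 2. Total 3.

3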